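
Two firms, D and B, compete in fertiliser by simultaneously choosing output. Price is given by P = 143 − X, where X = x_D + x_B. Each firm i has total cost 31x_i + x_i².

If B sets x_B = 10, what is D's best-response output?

Firm D's profit: π = x_D(143 − (x_D + x_B)) − 31x_D − x_D².
∂π/∂x_D = 112 − 4x_D − x_B = 0, so x_D = 28 − 0.25x_B.
At x_B = 10: x_D = 28 − 0.25·10 = 25.5.

25.5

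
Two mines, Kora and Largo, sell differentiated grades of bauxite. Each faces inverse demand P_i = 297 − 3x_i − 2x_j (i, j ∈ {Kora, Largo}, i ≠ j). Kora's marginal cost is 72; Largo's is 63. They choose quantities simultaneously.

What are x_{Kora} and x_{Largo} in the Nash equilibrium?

Mine Kora's profit: π = x_{Kora}(297 − 3x_{Kora} − 2x_{Largo}) − 72x_{Kora}.
∂π/∂x_{Kora} = 225 − 6x_{Kora} − 2x_{Largo} = 0 ⇒ x_{Kora} = 37.5 − (1/3)x_{Largo}.
Similarly x_{Largo} = 39 − (1/3)x_{Kora}.
Substituting the second reaction function into the first: x_{Kora} = 37.5 − (1/3)(39 − (1/3)x_{Kora}), which gives (8/9)x_{Kora} = 24.5 ⇒ x_{Kora} = 27.5625.
Then x_{Largo} = 39 − (1/3)·27.5625 = 29.8125.

27.5625, 29.8125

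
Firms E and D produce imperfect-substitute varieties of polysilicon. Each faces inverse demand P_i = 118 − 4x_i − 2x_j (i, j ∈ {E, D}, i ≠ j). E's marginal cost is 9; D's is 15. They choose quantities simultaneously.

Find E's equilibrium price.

53.4

Firm E's profit: π = x_E(118 − 4x_E − 2x_D) − 9x_E.
∂π/∂x_E = 109 − 8x_E − 2x_D = 0 ⇒ x_E = 13.625 − 0.25x_D.
Similarly x_D = 12.875 − 0.25x_E.
Plugging x_D into E's best response: x_E = 13.625 − 0.25(12.875 − 0.25x_E) ⇒ 0.9375x_E = 333/32, so x_E = 11.1.
Then x_D = 12.875 − 0.25·11.1 = 10.1.
P_E = 118 − 4·11.1 − 2·10.1 = 53.4.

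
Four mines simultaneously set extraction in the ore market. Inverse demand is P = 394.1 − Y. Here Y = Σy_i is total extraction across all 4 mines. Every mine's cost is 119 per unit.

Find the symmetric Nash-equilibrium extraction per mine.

55.02

A representative mine's profit is π_i = y_i(394.1 − Y) − 119y_i, with Y = y_i + Σ_{j≠i} y_j.
First-order condition: 275.1 − 2y_i − Σ_{j≠i} y_j = 0.
Imposing symmetry (y_j = y for all j) turns Σ_{j≠i} y_j into 3y, so 275.1 = 5y and y = 55.02.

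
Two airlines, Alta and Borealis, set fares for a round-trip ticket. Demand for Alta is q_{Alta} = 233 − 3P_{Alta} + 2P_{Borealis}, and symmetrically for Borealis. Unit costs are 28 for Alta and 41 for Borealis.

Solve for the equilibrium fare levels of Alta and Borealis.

81.6875, 86.5625

Alta's profit: π = (P_{Alta} − 28)(233 − 3P_{Alta} + 2P_{Borealis}).
∂π/∂P_{Alta} = 317 − 6P_{Alta} + 2P_{Borealis} = 0 ⇒ P_{Alta} = 317/6 + (1/3)P_{Borealis}.
Similarly P_{Borealis} = 178/3 + (1/3)P_{Alta}.
Plugging P_{Borealis} into Alta's best response: P_{Alta} = 317/6 + (1/3)(178/3 + (1/3)P_{Alta}) ⇒ (8/9)P_{Alta} = 1307/18, so P_{Alta} = 81.6875.
Then P_{Borealis} = 178/3 + (1/3)·81.6875 = 86.5625.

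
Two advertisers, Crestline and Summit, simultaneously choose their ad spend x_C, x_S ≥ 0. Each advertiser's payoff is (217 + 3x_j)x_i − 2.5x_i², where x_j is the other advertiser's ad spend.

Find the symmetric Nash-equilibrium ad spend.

Crestline's payoff is (217 + 3x_S)x_C − 2.5x_C².
∂π/∂x_C = 217 + 3x_S − 5x_C = 0, so x_C = 43.4 + 0.6x_S.
The game is symmetric, so in equilibrium x_S = x_C: the reaction function gives 0.4x_C = 43.4, hence x_C = 108.5.

108.5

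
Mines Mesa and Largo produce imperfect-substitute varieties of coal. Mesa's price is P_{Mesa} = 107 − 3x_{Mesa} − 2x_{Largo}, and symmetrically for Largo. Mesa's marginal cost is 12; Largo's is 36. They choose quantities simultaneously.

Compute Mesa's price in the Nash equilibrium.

Mine Mesa's profit: π = x_{Mesa}(107 − 3x_{Mesa} − 2x_{Largo}) − 12x_{Mesa}.
∂π/∂x_{Mesa} = 95 − 6x_{Mesa} − 2x_{Largo} = 0 ⇒ x_{Mesa} = 95/6 − (1/3)x_{Largo}.
Similarly x_{Largo} = 71/6 − (1/3)x_{Mesa}.
Solving the two reaction functions simultaneously: (1 − (−1/3)(−1/3))x_{Mesa} = 95/6 − (1/3)·(71/6), so (8/9)x_{Mesa} = 107/9 and x_{Mesa} = 13.375.
Then x_{Largo} = 71/6 − (1/3)·13.375 = 7.375.
P_{Mesa} = 107 − 3·13.375 − 2·7.375 = 52.125.

52.125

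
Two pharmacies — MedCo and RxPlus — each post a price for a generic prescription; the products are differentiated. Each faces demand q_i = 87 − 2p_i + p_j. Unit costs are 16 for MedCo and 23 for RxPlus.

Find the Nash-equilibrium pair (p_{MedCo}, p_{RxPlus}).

MedCo's profit: π = (p_{MedCo} − 16)(87 − 2p_{MedCo} + p_{RxPlus}).
∂π/∂p_{MedCo} = 119 − 4p_{MedCo} + p_{RxPlus} = 0 ⇒ p_{MedCo} = 29.75 + 0.25p_{RxPlus}.
Similarly p_{RxPlus} = 33.25 + 0.25p_{MedCo}.
Solving the two reaction functions simultaneously: (1 − (0.25)(0.25))p_{MedCo} = 29.75 + 0.25·33.25, so 0.9375p_{MedCo} = 38.0625 and p_{MedCo} = 40.6.
Then p_{RxPlus} = 33.25 + 0.25·40.6 = 43.4.

40.6, 43.4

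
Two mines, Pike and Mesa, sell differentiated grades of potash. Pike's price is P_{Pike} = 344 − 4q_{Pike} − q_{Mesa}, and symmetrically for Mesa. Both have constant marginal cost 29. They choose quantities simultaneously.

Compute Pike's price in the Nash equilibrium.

Mine Pike's profit: π = q_{Pike}(344 − 4q_{Pike} − q_{Mesa}) − 29q_{Pike}.
∂π/∂q_{Pike} = 315 − 8q_{Pike} − q_{Mesa} = 0 ⇒ q_{Pike} = 39.375 − 0.125q_{Mesa}.
By symmetry q_{Mesa} = q_{Pike}; substituting into the reaction function, 1.125q_{Pike} = 39.375 and q_{Pike} = 35.
P_{Pike} = 344 − 4·35 − 35 = 169.

169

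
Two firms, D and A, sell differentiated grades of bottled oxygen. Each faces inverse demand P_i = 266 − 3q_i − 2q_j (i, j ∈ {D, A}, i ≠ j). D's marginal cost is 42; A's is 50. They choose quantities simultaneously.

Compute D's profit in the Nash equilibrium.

Firm D's profit: π = q_D(266 − 3q_D − 2q_A) − 42q_D.
∂π/∂q_D = 224 − 6q_D − 2q_A = 0 ⇒ q_D = 112/3 − (1/3)q_A.
Similarly q_A = 36 − (1/3)q_D.
Substituting the second reaction function into the first: q_D = 112/3 − (1/3)(36 − (1/3)q_D), which gives (8/9)q_D = 76/3 ⇒ q_D = 28.5.
Then q_A = 36 − (1/3)·28.5 = 26.5.
P_D = 266 − 3·28.5 − 2·26.5 = 127.5.
Profit = (127.5 − 42)·28.5 = 2436.75.

2436.75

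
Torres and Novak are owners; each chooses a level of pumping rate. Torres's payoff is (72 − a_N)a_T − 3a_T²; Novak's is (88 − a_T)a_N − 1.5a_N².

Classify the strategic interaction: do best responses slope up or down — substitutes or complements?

strategic substitutes

Expanding Torres's payoff: 72a_T − a_Na_T − 3a_T².
∂π/∂a_T = 72 − a_N − 6a_T = 0, so a_T = 12 − (1/6)a_N.
The best-response slope da_T/da_N = −1/6 < 0: the reaction function is downward-sloping, so the choices are strategic substitutes.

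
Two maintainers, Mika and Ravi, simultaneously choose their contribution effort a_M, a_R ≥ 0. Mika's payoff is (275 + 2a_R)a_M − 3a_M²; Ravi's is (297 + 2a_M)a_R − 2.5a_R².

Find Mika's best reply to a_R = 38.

Expanding Mika's payoff: 275a_M + 2a_Ra_M − 3a_M².
∂π/∂a_M = 275 + 2a_R − 6a_M = 0, so a_M = 275/6 + (1/3)a_R.
At a_R = 38: a_M = 275/6 + (1/3)·38 = 58.5.

58.5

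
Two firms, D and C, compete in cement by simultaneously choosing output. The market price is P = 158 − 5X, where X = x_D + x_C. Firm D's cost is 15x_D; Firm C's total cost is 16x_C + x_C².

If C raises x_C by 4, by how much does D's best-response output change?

Firm D's profit: π = x_D(158 − 5(x_D + x_C)) − 15x_D.
∂π/∂x_D = 143 − 10x_D − 5x_C = 0, so x_D = 14.3 − 0.5x_C.
The reaction-function slope is −0.5, so a 4-unit rise in x_C moves x_D by −0.5 × 4 = −2. D's best response falls — the actions are strategic substitutes.

-2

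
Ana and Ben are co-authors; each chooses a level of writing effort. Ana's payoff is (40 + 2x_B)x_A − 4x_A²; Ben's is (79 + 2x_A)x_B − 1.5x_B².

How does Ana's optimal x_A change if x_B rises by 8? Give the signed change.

2

Expanding Ana's payoff: 40x_A + 2x_Bx_A − 4x_A².
∂π/∂x_A = 40 + 2x_B − 8x_A = 0, so x_A = 5 + 0.25x_B.
The reaction-function slope is 0.25, so an 8-unit rise in x_B moves x_A by 0.25 × 8 = 2. Ana's best response rises — the actions are strategic complements.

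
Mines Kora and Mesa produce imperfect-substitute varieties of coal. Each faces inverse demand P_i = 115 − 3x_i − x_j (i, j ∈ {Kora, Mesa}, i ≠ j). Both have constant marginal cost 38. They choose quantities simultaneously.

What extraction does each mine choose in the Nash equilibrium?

Mine Kora's profit: π = x_{Kora}(115 − 3x_{Kora} − x_{Mesa}) − 38x_{Kora}.
∂π/∂x_{Kora} = 77 − 6x_{Kora} − x_{Mesa} = 0 ⇒ x_{Kora} = 77/6 − (1/6)x_{Mesa}.
The game is symmetric, so in equilibrium x_{Mesa} = x_{Kora}: the reaction function gives (7/6)x_{Kora} = 77/6, hence x_{Kora} = 11.

11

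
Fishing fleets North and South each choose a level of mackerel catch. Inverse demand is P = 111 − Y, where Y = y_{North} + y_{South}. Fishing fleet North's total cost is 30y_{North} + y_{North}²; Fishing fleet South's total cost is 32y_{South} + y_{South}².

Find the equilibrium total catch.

Fishing fleet North's profit: π = y_{North}(111 − (y_{North} + y_{South})) − 30y_{North} − y_{North}².
∂π/∂y_{North} = 81 − 4y_{North} − y_{South} = 0, so y_{North} = 20.25 − 0.25y_{South}.
By the same steps for South: y_{South} = 19.75 − 0.25y_{North}.
Substituting the second reaction function into the first: y_{North} = 20.25 − 0.25(19.75 − 0.25y_{North}), which gives 0.9375y_{North} = 15.3125 ⇒ y_{North} = 49/3.
Then y_{South} = 19.75 − 0.25·(49/3) = 47/3.
Total catch: 49/3 + 47/3 = 32.

32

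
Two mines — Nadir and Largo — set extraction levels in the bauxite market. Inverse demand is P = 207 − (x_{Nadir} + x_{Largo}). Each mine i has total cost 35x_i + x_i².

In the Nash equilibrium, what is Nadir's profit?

Mine Nadir's profit: π = x_{Nadir}(207 − (x_{Nadir} + x_{Largo})) − 35x_{Nadir} − x_{Nadir}².
∂π/∂x_{Nadir} = 172 − 4x_{Nadir} − x_{Largo} = 0, so x_{Nadir} = 43 − 0.25x_{Largo}.
By symmetry x_{Largo} = x_{Nadir}; substituting into the reaction function, 1.25x_{Nadir} = 43 and x_{Nadir} = 34.4.
Price P = 207 − 68.8 = 138.2.
Nadir's profit: (138.2 − 35)·34.4 − (34.4)² = 2366.72.

2366.72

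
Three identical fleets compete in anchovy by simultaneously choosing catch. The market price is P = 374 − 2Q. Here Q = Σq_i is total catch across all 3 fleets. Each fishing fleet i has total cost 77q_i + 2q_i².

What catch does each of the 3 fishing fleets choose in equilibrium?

A representative fishing fleet's profit is π_i = q_i(374 − 2Q) − 77q_i − 2q_i², with Q = q_i + Σ_{j≠i} q_j.
First-order condition: 297 − 8q_i − 2Σ_{j≠i} q_j = 0.
Imposing symmetry (q_j = q for all j) turns Σ_{j≠i} q_j into 2q, so 297 = 12q and q = 24.75.

24.75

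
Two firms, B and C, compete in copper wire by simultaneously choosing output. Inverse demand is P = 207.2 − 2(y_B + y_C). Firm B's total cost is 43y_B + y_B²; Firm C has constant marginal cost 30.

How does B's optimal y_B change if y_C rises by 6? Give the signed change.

Firm B's profit: π = y_B(207.2 − 2(y_B + y_C)) − 43y_B − y_B².
∂π/∂y_B = 164.2 − 6y_B − 2y_C = 0, so y_B = 821/30 − (1/3)y_C.
The reaction-function slope is −1/3, so a 6-unit rise in y_C moves y_B by −1/3 × 6 = −2. B's best response falls — the actions are strategic substitutes.

-2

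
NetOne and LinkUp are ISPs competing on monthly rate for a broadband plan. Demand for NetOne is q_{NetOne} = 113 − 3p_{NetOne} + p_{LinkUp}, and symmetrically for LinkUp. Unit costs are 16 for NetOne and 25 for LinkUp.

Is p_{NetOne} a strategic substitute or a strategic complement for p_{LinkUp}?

NetOne's profit: π = (p_{NetOne} − 16)(113 − 3p_{NetOne} + p_{LinkUp}).
∂π/∂p_{NetOne} = 161 − 6p_{NetOne} + p_{LinkUp} = 0 ⇒ p_{NetOne} = 161/6 + (1/6)p_{LinkUp}.
The best-response slope dp_{NetOne}/dp_{LinkUp} = 1/6 > 0: the reaction function is upward-sloping, so the choices are strategic complements.

strategic complements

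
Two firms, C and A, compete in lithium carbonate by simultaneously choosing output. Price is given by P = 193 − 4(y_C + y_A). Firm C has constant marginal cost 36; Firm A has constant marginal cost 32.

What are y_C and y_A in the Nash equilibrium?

Firm C's profit: π = y_C(193 − 4(y_C + y_A)) − 36y_C.
∂π/∂y_C = 157 − 8y_C − 4y_A = 0, so y_C = 19.625 − 0.5y_A.
By the same steps for A: y_A = 20.125 − 0.5y_C.
Plugging y_A into C's best response: y_C = 19.625 − 0.5(20.125 − 0.5y_C) ⇒ 0.75y_C = 9.5625, so y_C = 12.75.
Then y_A = 20.125 − 0.5·12.75 = 13.75.

12.75, 13.75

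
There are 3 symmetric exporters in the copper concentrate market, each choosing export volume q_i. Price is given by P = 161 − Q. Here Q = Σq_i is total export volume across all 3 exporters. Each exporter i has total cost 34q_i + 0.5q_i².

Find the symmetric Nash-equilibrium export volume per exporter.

25.4

A representative exporter's profit is π_i = q_i(161 − Q) − 34q_i − 0.5q_i², with Q = q_i + Σ_{j≠i} q_j.
First-order condition: 127 − 3q_i − Σ_{j≠i} q_j = 0.
In a symmetric equilibrium every exporter chooses the same q, so Σ_{j≠i} q_j = 2q. The condition becomes 127 − 5q = 0, giving q = 127/5 = 25.4.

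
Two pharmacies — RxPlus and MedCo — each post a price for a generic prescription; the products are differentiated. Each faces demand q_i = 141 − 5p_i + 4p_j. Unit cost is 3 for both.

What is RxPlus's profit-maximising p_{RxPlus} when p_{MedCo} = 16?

22

RxPlus's profit: π = (p_{RxPlus} − 3)(141 − 5p_{RxPlus} + 4p_{MedCo}).
∂π/∂p_{RxPlus} = 156 − 10p_{RxPlus} + 4p_{MedCo} = 0 ⇒ p_{RxPlus} = 15.6 + 0.4p_{MedCo}.
At p_{MedCo} = 16: p_{RxPlus} = 15.6 + 0.4·16 = 22.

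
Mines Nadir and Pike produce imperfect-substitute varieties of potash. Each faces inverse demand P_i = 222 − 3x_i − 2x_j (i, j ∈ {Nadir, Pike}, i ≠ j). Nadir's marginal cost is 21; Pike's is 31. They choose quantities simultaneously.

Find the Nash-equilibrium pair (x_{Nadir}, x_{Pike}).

Mine Nadir's profit: π = x_{Nadir}(222 − 3x_{Nadir} − 2x_{Pike}) − 21x_{Nadir}.
∂π/∂x_{Nadir} = 201 − 6x_{Nadir} − 2x_{Pike} = 0 ⇒ x_{Nadir} = 33.5 − (1/3)x_{Pike}.
Similarly x_{Pike} = 191/6 − (1/3)x_{Nadir}.
Substituting the second reaction function into the first: x_{Nadir} = 33.5 − (1/3)(191/6 − (1/3)x_{Nadir}), which gives (8/9)x_{Nadir} = 206/9 ⇒ x_{Nadir} = 25.75.
Then x_{Pike} = 191/6 − (1/3)·25.75 = 23.25.

25.75, 23.25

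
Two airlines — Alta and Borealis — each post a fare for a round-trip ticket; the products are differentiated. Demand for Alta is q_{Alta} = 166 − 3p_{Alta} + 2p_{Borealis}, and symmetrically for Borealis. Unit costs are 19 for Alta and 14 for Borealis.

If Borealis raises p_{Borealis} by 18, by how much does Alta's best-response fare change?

Alta's profit: π = (p_{Alta} − 19)(166 − 3p_{Alta} + 2p_{Borealis}).
∂π/∂p_{Alta} = 223 − 6p_{Alta} + 2p_{Borealis} = 0 ⇒ p_{Alta} = 223/6 + (1/3)p_{Borealis}.
The reaction-function slope is 1/3, so an 18-unit rise in p_{Borealis} moves p_{Alta} by 1/3 × 18 = 6. Alta's best response rises — the actions are strategic complements.

6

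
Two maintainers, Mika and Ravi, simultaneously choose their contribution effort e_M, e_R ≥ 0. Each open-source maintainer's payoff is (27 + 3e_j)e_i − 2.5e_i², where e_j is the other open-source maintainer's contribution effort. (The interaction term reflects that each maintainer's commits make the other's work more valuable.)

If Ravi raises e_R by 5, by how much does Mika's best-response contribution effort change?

Mika's payoff is (27 + 3e_R)e_M − 2.5e_M².
∂π/∂e_M = 27 + 3e_R − 5e_M = 0, so e_M = 5.4 + 0.6e_R.
The reaction-function slope is 0.6, so a 5-unit rise in e_R moves e_M by 0.6 × 5 = 3. Mika's best response rises — the actions are strategic complements.

3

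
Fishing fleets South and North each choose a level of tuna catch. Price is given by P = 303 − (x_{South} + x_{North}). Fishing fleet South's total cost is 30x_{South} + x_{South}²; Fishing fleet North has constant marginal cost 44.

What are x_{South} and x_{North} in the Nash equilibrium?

Fishing fleet South's profit: π = x_{South}(303 − (x_{South} + x_{North})) − 30x_{South} − x_{South}².
∂π/∂x_{South} = 273 − 4x_{South} − x_{North} = 0, so x_{South} = 68.25 − 0.25x_{North}.
For North: ∂π/∂x_{North} = 259 − 2x_{North} − x_{South} = 0 ⇒ x_{North} = 129.5 − 0.5x_{South}.
Plugging x_{North} into South's best response: x_{South} = 68.25 − 0.25(129.5 − 0.5x_{South}) ⇒ 0.875x_{South} = 35.875, so x_{South} = 41.
Then x_{North} = 129.5 − 0.5·41 = 109.

41, 109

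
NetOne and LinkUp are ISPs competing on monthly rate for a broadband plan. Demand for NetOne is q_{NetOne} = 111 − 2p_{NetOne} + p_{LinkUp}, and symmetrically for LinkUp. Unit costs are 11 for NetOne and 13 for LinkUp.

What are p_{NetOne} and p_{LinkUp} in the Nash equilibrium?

NetOne's profit: π = (p_{NetOne} − 11)(111 − 2p_{NetOne} + p_{LinkUp}).
∂π/∂p_{NetOne} = 133 − 4p_{NetOne} + p_{LinkUp} = 0 ⇒ p_{NetOne} = 33.25 + 0.25p_{LinkUp}.
Similarly p_{LinkUp} = 34.25 + 0.25p_{NetOne}.
Solving the two reaction functions simultaneously: (1 − (0.25)(0.25))p_{NetOne} = 33.25 + 0.25·34.25, so 0.9375p_{NetOne} = 41.8125 and p_{NetOne} = 44.6.
Then p_{LinkUp} = 34.25 + 0.25·44.6 = 45.4.

44.6, 45.4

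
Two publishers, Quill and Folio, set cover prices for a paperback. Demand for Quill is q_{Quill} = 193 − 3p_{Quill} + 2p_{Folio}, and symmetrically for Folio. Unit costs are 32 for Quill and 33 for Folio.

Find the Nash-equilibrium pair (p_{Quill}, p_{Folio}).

72.4375, 72.8125

Quill's profit: π = (p_{Quill} − 32)(193 − 3p_{Quill} + 2p_{Folio}).
∂π/∂p_{Quill} = 289 − 6p_{Quill} + 2p_{Folio} = 0 ⇒ p_{Quill} = 289/6 + (1/3)p_{Folio}.
Similarly p_{Folio} = 146/3 + (1/3)p_{Quill}.
Solving the two reaction functions simultaneously: (1 − (1/3)(1/3))p_{Quill} = 289/6 + (1/3)·(146/3), so (8/9)p_{Quill} = 1159/18 and p_{Quill} = 72.4375.
Then p_{Folio} = 146/3 + (1/3)·72.4375 = 72.8125.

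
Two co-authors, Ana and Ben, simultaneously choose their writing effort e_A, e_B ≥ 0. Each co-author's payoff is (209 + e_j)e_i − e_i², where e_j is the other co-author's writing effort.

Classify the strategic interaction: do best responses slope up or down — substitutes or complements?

Ana's payoff is (209 + e_B)e_A − e_A².
∂π/∂e_A = 209 + e_B − 2e_A = 0, so e_A = 104.5 + 0.5e_B.
The best-response slope de_A/de_B = 0.5 > 0: the reaction function is upward-sloping, so the choices are strategic complements.

strategic complements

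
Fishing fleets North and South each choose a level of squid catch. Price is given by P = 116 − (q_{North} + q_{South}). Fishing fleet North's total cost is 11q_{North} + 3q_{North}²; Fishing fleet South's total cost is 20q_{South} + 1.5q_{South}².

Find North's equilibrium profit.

484

Fishing fleet North's profit: π = q_{North}(116 − (q_{North} + q_{South})) − 11q_{North} − 3q_{North}².
∂π/∂q_{North} = 105 − 8q_{North} − q_{South} = 0, so q_{North} = 13.125 − 0.125q_{South}.
For South: ∂π/∂q_{South} = 96 − 5q_{South} − q_{North} = 0 ⇒ q_{South} = 19.2 − 0.2q_{North}.
Solving the two reaction functions simultaneously: (1 − (−0.125)(−0.2))q_{North} = 13.125 − 0.125·19.2, so 0.975q_{North} = 10.725 and q_{North} = 11.
Then q_{South} = 19.2 − 0.2·11 = 17.
Price P = 116 − 28 = 88.
North's profit: (88 − 11)·11 − 3(11)² = 484.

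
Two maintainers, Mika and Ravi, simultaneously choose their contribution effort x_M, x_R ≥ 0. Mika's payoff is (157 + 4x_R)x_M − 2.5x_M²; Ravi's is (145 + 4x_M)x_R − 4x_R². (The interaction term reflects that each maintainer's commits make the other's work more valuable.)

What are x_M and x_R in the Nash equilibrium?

Expanding Mika's payoff: 157x_M + 4x_Rx_M − 2.5x_M².
∂π/∂x_M = 157 + 4x_R − 5x_M = 0, so x_M = 31.4 + 0.8x_R.
Likewise for Ravi: x_R = 18.125 + 0.5x_M.
Plugging x_R into Mika's best response: x_M = 31.4 + 0.8(18.125 + 0.5x_M) ⇒ 0.6x_M = 45.9, so x_M = 76.5.
Then x_R = 18.125 + 0.5·76.5 = 56.375.

76.5, 56.375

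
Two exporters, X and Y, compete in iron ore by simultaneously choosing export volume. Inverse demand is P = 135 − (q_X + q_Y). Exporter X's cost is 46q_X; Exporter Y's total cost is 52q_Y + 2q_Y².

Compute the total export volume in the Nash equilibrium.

Exporter X's profit: π = q_X(135 − (q_X + q_Y)) − 46q_X.
∂π/∂q_X = 89 − 2q_X − q_Y = 0, so q_X = 44.5 − 0.5q_Y.
For Y: ∂π/∂q_Y = 83 − 6q_Y − q_X = 0 ⇒ q_Y = 83/6 − (1/6)q_X.
Solving the two reaction functions simultaneously: (1 − (−0.5)(−1/6))q_X = 44.5 − 0.5·(83/6), so (11/12)q_X = 451/12 and q_X = 41.
Then q_Y = 83/6 − (1/6)·41 = 7.
Total export volume: 41 + 7 = 48.

48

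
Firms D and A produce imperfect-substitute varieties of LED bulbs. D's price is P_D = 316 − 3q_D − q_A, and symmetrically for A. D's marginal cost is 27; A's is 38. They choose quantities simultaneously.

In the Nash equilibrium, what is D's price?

151.8

Firm D's profit: π = q_D(316 − 3q_D − q_A) − 27q_D.
∂π/∂q_D = 289 − 6q_D − q_A = 0 ⇒ q_D = 289/6 − (1/6)q_A.
Similarly q_A = 139/3 − (1/6)q_D.
Solving the two reaction functions simultaneously: (1 − (−1/6)(−1/6))q_D = 289/6 − (1/6)·(139/3), so (35/36)q_D = 364/9 and q_D = 41.6.
Then q_A = 139/3 − (1/6)·41.6 = 39.4.
P_D = 316 − 3·41.6 − 39.4 = 151.8.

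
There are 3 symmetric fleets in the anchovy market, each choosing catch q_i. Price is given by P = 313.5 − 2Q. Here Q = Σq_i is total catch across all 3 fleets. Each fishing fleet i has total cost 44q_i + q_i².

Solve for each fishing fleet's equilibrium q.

26.95

A representative fishing fleet's profit is π_i = q_i(313.5 − 2Q) − 44q_i − q_i², with Q = q_i + Σ_{j≠i} q_j.
First-order condition: 269.5 − 6q_i − 2Σ_{j≠i} q_j = 0.
In a symmetric equilibrium every fishing fleet chooses the same q, so Σ_{j≠i} q_j = 2q. The condition becomes 269.5 − 10q = 0, giving q = 269.5/10 = 26.95.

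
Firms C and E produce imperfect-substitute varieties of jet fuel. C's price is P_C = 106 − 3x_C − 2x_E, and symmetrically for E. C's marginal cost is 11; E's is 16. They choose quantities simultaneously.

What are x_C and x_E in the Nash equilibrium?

Firm C's profit: π = x_C(106 − 3x_C − 2x_E) − 11x_C.
∂π/∂x_C = 95 − 6x_C − 2x_E = 0 ⇒ x_C = 95/6 − (1/3)x_E.
Similarly x_E = 15 − (1/3)x_C.
Plugging x_E into C's best response: x_C = 95/6 − (1/3)(15 − (1/3)x_C) ⇒ (8/9)x_C = 65/6, so x_C = 12.1875.
Then x_E = 15 − (1/3)·12.1875 = 10.9375.

12.1875, 10.9375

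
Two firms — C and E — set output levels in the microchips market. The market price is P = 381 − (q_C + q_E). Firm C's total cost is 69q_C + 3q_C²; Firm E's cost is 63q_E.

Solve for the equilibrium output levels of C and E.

Firm C's profit: π = q_C(381 − (q_C + q_E)) − 69q_C − 3q_C².
∂π/∂q_C = 312 − 8q_C − q_E = 0, so q_C = 39 − 0.125q_E.
For E: ∂π/∂q_E = 318 − 2q_E − q_C = 0 ⇒ q_E = 159 − 0.5q_C.
Solving the two reaction functions simultaneously: (1 − (−0.125)(−0.5))q_C = 39 − 0.125·159, so 0.9375q_C = 19.125 and q_C = 20.4.
Then q_E = 159 − 0.5·20.4 = 148.8.

20.4, 148.8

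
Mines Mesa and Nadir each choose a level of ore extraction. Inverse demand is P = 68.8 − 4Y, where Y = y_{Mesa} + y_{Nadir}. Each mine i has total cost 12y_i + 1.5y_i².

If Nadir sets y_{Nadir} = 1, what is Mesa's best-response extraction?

4.8

Mine Mesa's profit: π = y_{Mesa}(68.8 − 4(y_{Mesa} + y_{Nadir})) − 12y_{Mesa} − 1.5y_{Mesa}².
∂π/∂y_{Mesa} = 56.8 − 11y_{Mesa} − 4y_{Nadir} = 0, so y_{Mesa} = 284/55 − (4/11)y_{Nadir}.
At y_{Nadir} = 1: y_{Mesa} = 284/55 − (4/11)·1 = 4.8.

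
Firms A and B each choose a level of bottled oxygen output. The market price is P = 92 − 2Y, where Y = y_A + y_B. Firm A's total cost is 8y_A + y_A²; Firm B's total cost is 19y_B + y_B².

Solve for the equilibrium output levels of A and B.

Firm A's profit: π = y_A(92 − 2(y_A + y_B)) − 8y_A − y_A².
∂π/∂y_A = 84 − 6y_A − 2y_B = 0, so y_A = 14 − (1/3)y_B.
By the same steps for B: y_B = 73/6 − (1/3)y_A.
Solving the two reaction functions simultaneously: (1 − (−1/3)(−1/3))y_A = 14 − (1/3)·(73/6), so (8/9)y_A = 179/18 and y_A = 11.1875.
Then y_B = 73/6 − (1/3)·11.1875 = 8.4375.

11.1875, 8.4375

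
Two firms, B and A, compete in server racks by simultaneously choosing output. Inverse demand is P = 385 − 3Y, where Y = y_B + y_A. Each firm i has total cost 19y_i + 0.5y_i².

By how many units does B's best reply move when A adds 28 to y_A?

-12

Firm B's profit: π = y_B(385 − 3(y_B + y_A)) − 19y_B − 0.5y_B².
∂π/∂y_B = 366 − 7y_B − 3y_A = 0, so y_B = 366/7 − (3/7)y_A.
The reaction-function slope is −3/7, so a 28-unit rise in y_A moves y_B by −3/7 × 28 = −12. B's best response falls — the actions are strategic substitutes.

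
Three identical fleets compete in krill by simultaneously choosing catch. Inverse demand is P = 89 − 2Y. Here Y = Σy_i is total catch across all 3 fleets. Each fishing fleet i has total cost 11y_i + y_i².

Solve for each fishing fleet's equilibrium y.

A representative fishing fleet's profit is π_i = y_i(89 − 2Y) − 11y_i − y_i², with Y = y_i + Σ_{j≠i} y_j.
First-order condition: 78 − 6y_i − 2Σ_{j≠i} y_j = 0.
In a symmetric equilibrium every fishing fleet chooses the same y, so Σ_{j≠i} y_j = 2y. The condition becomes 78 − 10y = 0, giving y = 78/10 = 7.8.

7.8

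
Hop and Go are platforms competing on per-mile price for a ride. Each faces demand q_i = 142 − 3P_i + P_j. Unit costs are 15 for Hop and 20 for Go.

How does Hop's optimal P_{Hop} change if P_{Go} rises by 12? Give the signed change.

2

Hop's profit: π = (P_{Hop} − 15)(142 − 3P_{Hop} + P_{Go}).
∂π/∂P_{Hop} = 187 − 6P_{Hop} + P_{Go} = 0 ⇒ P_{Hop} = 187/6 + (1/6)P_{Go}.
The reaction-function slope is 1/6, so a 12-unit rise in P_{Go} moves P_{Hop} by 1/6 × 12 = 2. Hop's best response rises — the actions are strategic complements.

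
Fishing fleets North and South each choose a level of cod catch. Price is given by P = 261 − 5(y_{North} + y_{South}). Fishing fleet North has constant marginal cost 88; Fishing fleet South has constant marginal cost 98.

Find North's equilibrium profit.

Fishing fleet North's profit: π = y_{North}(261 − 5(y_{North} + y_{South})) − 88y_{North}.
∂π/∂y_{North} = 173 − 10y_{North} − 5y_{South} = 0, so y_{North} = 17.3 − 0.5y_{South}.
By the same steps for South: y_{South} = 16.3 − 0.5y_{North}.
Plugging y_{South} into North's best response: y_{North} = 17.3 − 0.5(16.3 − 0.5y_{North}) ⇒ 0.75y_{North} = 9.15, so y_{North} = 12.2.
Then y_{South} = 16.3 − 0.5·12.2 = 10.2.
Price P = 261 − 5·22.4 = 149.
North's profit: (149 − 88)·12.2 = 744.2.

744.2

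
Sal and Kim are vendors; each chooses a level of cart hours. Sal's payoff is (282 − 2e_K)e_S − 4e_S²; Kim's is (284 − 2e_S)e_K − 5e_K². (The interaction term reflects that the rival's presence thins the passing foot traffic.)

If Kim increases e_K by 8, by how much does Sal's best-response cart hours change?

Expanding Sal's payoff: 282e_S − 2e_Ke_S − 4e_S².
∂π/∂e_S = 282 − 2e_K − 8e_S = 0, so e_S = 35.25 − 0.25e_K.
The reaction-function slope is −0.25, so an 8-unit rise in e_K moves e_S by −0.25 × 8 = −2. Sal's best response falls — the actions are strategic substitutes.

-2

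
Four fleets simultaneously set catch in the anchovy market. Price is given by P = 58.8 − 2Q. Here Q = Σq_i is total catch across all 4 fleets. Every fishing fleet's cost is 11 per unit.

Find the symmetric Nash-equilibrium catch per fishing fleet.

4.78

A representative fishing fleet's profit is π_i = q_i(58.8 − 2Q) − 11q_i, with Q = q_i + Σ_{j≠i} q_j.
First-order condition: 47.8 − 4q_i − 2Σ_{j≠i} q_j = 0.
In a symmetric equilibrium every fishing fleet chooses the same q, so Σ_{j≠i} q_j = 3q. The condition becomes 47.8 − 10q = 0, giving q = 47.8/10 = 4.78.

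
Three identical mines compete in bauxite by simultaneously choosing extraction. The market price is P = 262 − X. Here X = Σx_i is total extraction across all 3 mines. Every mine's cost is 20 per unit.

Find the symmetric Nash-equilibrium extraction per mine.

60.5

A representative mine's profit is π_i = x_i(262 − X) − 20x_i, with X = x_i + Σ_{j≠i} x_j.
First-order condition: 242 − 2x_i − Σ_{j≠i} x_j = 0.
Imposing symmetry (x_j = x for all j) turns Σ_{j≠i} x_j into 2x, so 242 = 4x and x = 60.5.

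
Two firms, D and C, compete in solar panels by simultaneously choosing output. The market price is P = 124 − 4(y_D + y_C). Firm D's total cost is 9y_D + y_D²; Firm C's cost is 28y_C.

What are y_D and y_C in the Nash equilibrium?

8.375, 7.8125

Firm D's profit: π = y_D(124 − 4(y_D + y_C)) − 9y_D − y_D².
∂π/∂y_D = 115 − 10y_D − 4y_C = 0, so y_D = 11.5 − 0.4y_C.
For C: ∂π/∂y_C = 96 − 8y_C − 4y_D = 0 ⇒ y_C = 12 − 0.5y_D.
Solving the two reaction functions simultaneously: (1 − (−0.4)(−0.5))y_D = 11.5 − 0.4·12, so 0.8y_D = 6.7 and y_D = 8.375.
Then y_C = 12 − 0.5·8.375 = 7.8125.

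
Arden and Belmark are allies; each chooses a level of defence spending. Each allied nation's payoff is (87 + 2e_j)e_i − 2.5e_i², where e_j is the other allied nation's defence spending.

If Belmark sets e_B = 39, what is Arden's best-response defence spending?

Arden's payoff is (87 + 2e_B)e_A − 2.5e_A².
∂π/∂e_A = 87 + 2e_B − 5e_A = 0, so e_A = 17.4 + 0.4e_B.
At e_B = 39: e_A = 17.4 + 0.4·39 = 33.

33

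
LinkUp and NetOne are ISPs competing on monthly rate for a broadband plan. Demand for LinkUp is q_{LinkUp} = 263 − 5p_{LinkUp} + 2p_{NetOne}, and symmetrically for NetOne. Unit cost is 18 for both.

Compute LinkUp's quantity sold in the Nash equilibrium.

LinkUp's profit: π = (p_{LinkUp} − 18)(263 − 5p_{LinkUp} + 2p_{NetOne}).
∂π/∂p_{LinkUp} = 353 − 10p_{LinkUp} + 2p_{NetOne} = 0 ⇒ p_{LinkUp} = 35.3 + 0.2p_{NetOne}.
Setting p_{LinkUp} = p_{NetOne} in the reaction function: p_{LinkUp} = 35.3 + 0.2p_{LinkUp}, so p_{LinkUp} = 35.3 / 0.8 = 44.125.
q_{LinkUp} = 263 − 5·44.125 + 2·44.125 = 130.625.

130.625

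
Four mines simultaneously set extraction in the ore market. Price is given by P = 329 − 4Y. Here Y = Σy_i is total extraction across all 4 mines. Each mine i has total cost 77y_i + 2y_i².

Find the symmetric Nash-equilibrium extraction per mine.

A representative mine's profit is π_i = y_i(329 − 4Y) − 77y_i − 2y_i², with Y = y_i + Σ_{j≠i} y_j.
First-order condition: 252 − 12y_i − 4Σ_{j≠i} y_j = 0.
Imposing symmetry (y_j = y for all j) turns Σ_{j≠i} y_j into 3y, so 252 = 24y and y = 10.5.

10.5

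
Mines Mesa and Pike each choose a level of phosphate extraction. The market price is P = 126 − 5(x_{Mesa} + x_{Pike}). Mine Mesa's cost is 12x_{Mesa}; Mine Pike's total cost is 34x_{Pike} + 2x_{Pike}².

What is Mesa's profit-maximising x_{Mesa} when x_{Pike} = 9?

Mine Mesa's profit: π = x_{Mesa}(126 − 5(x_{Mesa} + x_{Pike})) − 12x_{Mesa}.
∂π/∂x_{Mesa} = 114 − 10x_{Mesa} − 5x_{Pike} = 0, so x_{Mesa} = 11.4 − 0.5x_{Pike}.
At x_{Pike} = 9: x_{Mesa} = 11.4 − 0.5·9 = 6.9.

6.9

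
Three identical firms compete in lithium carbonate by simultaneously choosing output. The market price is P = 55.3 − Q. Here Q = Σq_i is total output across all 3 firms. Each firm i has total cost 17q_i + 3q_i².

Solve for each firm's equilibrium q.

3.83

A representative firm's profit is π_i = q_i(55.3 − Q) − 17q_i − 3q_i², with Q = q_i + Σ_{j≠i} q_j.
First-order condition: 38.3 − 8q_i − Σ_{j≠i} q_j = 0.
Imposing symmetry (q_j = q for all j) turns Σ_{j≠i} q_j into 2q, so 38.3 = 10q and q = 3.83.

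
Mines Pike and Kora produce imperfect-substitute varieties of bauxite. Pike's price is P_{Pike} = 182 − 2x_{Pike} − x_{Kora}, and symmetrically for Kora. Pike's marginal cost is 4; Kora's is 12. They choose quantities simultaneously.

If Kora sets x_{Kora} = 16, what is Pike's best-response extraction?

40.5

Mine Pike's profit: π = x_{Pike}(182 − 2x_{Pike} − x_{Kora}) − 4x_{Pike}.
∂π/∂x_{Pike} = 178 − 4x_{Pike} − x_{Kora} = 0 ⇒ x_{Pike} = 44.5 − 0.25x_{Kora}.
At x_{Kora} = 16: x_{Pike} = 44.5 − 0.25·16 = 40.5.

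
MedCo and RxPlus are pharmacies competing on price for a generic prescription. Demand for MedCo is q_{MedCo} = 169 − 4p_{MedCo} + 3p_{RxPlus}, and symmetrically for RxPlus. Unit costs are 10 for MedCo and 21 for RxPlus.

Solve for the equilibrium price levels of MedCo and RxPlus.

MedCo's profit: π = (p_{MedCo} − 10)(169 − 4p_{MedCo} + 3p_{RxPlus}).
∂π/∂p_{MedCo} = 209 − 8p_{MedCo} + 3p_{RxPlus} = 0 ⇒ p_{MedCo} = 26.125 + 0.375p_{RxPlus}.
Similarly p_{RxPlus} = 31.625 + 0.375p_{MedCo}.
Plugging p_{RxPlus} into MedCo's best response: p_{MedCo} = 26.125 + 0.375(31.625 + 0.375p_{MedCo}) ⇒ (55/64)p_{MedCo} = 2431/64, so p_{MedCo} = 44.2.
Then p_{RxPlus} = 31.625 + 0.375·44.2 = 48.2.

44.2, 48.2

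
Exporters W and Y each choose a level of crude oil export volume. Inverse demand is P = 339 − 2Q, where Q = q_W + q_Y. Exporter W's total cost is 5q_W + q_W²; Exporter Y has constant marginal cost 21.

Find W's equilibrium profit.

Exporter W's profit: π = q_W(339 − 2(q_W + q_Y)) − 5q_W − q_W².
∂π/∂q_W = 334 − 6q_W − 2q_Y = 0, so q_W = 167/3 − (1/3)q_Y.
For Y: ∂π/∂q_Y = 318 − 4q_Y − 2q_W = 0 ⇒ q_Y = 79.5 − 0.5q_W.
Solving the two reaction functions simultaneously: (1 − (−1/3)(−0.5))q_W = 167/3 − (1/3)·79.5, so (5/6)q_W = 175/6 and q_W = 35.
Then q_Y = 79.5 − 0.5·35 = 62.
Price P = 339 − 2·97 = 145.
W's profit: (145 − 5)·35 − (35)² = 3675.

3675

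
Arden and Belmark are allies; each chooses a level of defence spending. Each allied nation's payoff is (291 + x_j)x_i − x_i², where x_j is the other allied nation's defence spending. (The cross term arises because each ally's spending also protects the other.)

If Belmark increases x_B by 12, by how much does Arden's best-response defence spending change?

6

Arden's payoff is (291 + x_B)x_A − x_A².
∂π/∂x_A = 291 + x_B − 2x_A = 0, so x_A = 145.5 + 0.5x_B.
The reaction-function slope is 0.5, so a 12-unit rise in x_B moves x_A by 0.5 × 12 = 6. Arden's best response rises — the actions are strategic complements.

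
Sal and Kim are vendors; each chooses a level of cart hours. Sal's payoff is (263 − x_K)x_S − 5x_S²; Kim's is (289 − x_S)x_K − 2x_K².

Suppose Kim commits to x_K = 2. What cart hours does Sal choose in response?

26.1

Expanding Sal's payoff: 263x_S − x_Kx_S − 5x_S².
∂π/∂x_S = 263 − x_K − 10x_S = 0, so x_S = 26.3 − 0.1x_K.
At x_K = 2: x_S = 26.3 − 0.1·2 = 26.1.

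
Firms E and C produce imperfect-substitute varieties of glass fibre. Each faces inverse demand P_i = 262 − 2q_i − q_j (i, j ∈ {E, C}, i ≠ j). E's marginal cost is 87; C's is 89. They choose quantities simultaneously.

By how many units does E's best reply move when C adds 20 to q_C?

-5

Firm E's profit: π = q_E(262 − 2q_E − q_C) − 87q_E.
∂π/∂q_E = 175 − 4q_E − q_C = 0 ⇒ q_E = 43.75 − 0.25q_C.
The reaction-function slope is −0.25, so a 20-unit rise in q_C moves q_E by −0.25 × 20 = −5. E's best response falls — the actions are strategic substitutes.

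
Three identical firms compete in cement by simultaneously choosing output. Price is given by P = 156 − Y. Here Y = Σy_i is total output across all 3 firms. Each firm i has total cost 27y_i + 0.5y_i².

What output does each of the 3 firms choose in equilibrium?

25.8

A representative firm's profit is π_i = y_i(156 − Y) − 27y_i − 0.5y_i², with Y = y_i + Σ_{j≠i} y_j.
First-order condition: 129 − 3y_i − Σ_{j≠i} y_j = 0.
Imposing symmetry (y_j = y for all j) turns Σ_{j≠i} y_j into 2y, so 129 = 5y and y = 25.8.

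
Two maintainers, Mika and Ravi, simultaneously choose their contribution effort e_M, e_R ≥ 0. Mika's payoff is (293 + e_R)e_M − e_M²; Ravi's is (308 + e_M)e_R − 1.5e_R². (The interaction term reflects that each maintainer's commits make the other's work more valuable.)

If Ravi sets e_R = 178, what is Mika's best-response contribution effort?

235.5

Expanding Mika's payoff: 293e_M + e_Re_M − e_M².
∂π/∂e_M = 293 + e_R − 2e_M = 0, so e_M = 146.5 + 0.5e_R.
At e_R = 178: e_M = 146.5 + 0.5·178 = 235.5.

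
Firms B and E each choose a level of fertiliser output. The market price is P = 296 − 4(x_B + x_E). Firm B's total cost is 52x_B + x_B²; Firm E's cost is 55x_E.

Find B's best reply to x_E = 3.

23.2

Firm B's profit: π = x_B(296 − 4(x_B + x_E)) − 52x_B − x_B².
∂π/∂x_B = 244 − 10x_B − 4x_E = 0, so x_B = 24.4 − 0.4x_E.
At x_E = 3: x_B = 24.4 − 0.4·3 = 23.2.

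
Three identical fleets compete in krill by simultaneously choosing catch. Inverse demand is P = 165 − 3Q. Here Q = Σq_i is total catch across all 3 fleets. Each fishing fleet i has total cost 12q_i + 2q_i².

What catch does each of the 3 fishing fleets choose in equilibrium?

A representative fishing fleet's profit is π_i = q_i(165 − 3Q) − 12q_i − 2q_i², with Q = q_i + Σ_{j≠i} q_j.
First-order condition: 153 − 10q_i − 3Σ_{j≠i} q_j = 0.
In a symmetric equilibrium every fishing fleet chooses the same q, so Σ_{j≠i} q_j = 2q. The condition becomes 153 − 16q = 0, giving q = 153/16 = 9.5625.

9.5625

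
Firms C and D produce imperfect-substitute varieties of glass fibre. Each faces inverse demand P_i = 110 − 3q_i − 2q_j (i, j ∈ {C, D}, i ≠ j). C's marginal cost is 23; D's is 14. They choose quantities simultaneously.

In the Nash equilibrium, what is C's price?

Firm C's profit: π = q_C(110 − 3q_C − 2q_D) − 23q_C.
∂π/∂q_C = 87 − 6q_C − 2q_D = 0 ⇒ q_C = 14.5 − (1/3)q_D.
Similarly q_D = 16 − (1/3)q_C.
Solving the two reaction functions simultaneously: (1 − (−1/3)(−1/3))q_C = 14.5 − (1/3)·16, so (8/9)q_C = 55/6 and q_C = 10.3125.
Then q_D = 16 − (1/3)·10.3125 = 12.5625.
P_C = 110 − 3·10.3125 − 2·12.5625 = 53.9375.

53.9375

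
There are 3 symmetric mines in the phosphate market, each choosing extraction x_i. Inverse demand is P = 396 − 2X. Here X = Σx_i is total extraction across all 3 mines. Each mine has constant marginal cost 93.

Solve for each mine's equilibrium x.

37.875

A representative mine's profit is π_i = x_i(396 − 2X) − 93x_i, with X = x_i + Σ_{j≠i} x_j.
First-order condition: 303 − 4x_i − 2Σ_{j≠i} x_j = 0.
With identical mines, set every x_j = x: then 303 − 4x − 4x = 0, i.e. x = 303/8 = 37.875.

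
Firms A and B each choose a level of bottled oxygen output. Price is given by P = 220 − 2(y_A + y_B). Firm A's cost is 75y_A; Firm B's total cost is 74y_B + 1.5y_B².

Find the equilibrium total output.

Firm A's profit: π = y_A(220 − 2(y_A + y_B)) − 75y_A.
∂π/∂y_A = 145 − 4y_A − 2y_B = 0, so y_A = 36.25 − 0.5y_B.
For B: ∂π/∂y_B = 146 − 7y_B − 2y_A = 0 ⇒ y_B = 146/7 − (2/7)y_A.
Substituting the second reaction function into the first: y_A = 36.25 − 0.5(146/7 − (2/7)y_A), which gives (6/7)y_A = 723/28 ⇒ y_A = 30.125.
Then y_B = 146/7 − (2/7)·30.125 = 12.25.
Total output: 30.125 + 12.25 = 42.375.

42.375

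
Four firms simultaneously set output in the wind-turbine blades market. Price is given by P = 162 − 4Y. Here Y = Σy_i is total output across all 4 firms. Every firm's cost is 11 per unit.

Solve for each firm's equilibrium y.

A representative firm's profit is π_i = y_i(162 − 4Y) − 11y_i, with Y = y_i + Σ_{j≠i} y_j.
First-order condition: 151 − 8y_i − 4Σ_{j≠i} y_j = 0.
In a symmetric equilibrium every firm chooses the same y, so Σ_{j≠i} y_j = 3y. The condition becomes 151 − 20y = 0, giving y = 151/20 = 7.55.

7.55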